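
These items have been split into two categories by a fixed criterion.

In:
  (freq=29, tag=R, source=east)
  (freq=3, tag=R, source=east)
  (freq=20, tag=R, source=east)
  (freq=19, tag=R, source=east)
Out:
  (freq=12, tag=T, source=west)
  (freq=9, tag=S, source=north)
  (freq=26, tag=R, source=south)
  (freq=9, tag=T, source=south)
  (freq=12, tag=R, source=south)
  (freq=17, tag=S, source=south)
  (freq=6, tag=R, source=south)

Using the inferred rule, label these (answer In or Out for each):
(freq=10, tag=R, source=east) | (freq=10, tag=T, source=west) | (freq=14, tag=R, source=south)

Comparing the two groups points to one rule — source is east.
(freq=10, tag=R, source=east): In (source is east).
(freq=10, tag=T, source=west): Out (source is west).
(freq=14, tag=R, source=south): Out (source is south).

In, Out, Out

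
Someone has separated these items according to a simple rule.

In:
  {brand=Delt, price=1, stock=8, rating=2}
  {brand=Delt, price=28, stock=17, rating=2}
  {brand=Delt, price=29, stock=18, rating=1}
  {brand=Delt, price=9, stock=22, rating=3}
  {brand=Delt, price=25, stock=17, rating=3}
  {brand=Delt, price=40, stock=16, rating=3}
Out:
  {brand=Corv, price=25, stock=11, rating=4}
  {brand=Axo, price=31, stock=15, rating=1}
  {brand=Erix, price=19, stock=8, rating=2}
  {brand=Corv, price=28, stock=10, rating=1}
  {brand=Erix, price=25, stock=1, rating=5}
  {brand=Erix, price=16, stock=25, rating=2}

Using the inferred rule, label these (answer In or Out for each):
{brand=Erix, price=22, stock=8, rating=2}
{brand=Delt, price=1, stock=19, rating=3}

Out, In

The pattern is that an item is 'In' exactly when: brand is Delt.
{brand=Erix, price=22, stock=8, rating=2}: brand is Erix, fails this test → Out.
{brand=Delt, price=1, stock=19, rating=3}: brand is Delt, checks out → In.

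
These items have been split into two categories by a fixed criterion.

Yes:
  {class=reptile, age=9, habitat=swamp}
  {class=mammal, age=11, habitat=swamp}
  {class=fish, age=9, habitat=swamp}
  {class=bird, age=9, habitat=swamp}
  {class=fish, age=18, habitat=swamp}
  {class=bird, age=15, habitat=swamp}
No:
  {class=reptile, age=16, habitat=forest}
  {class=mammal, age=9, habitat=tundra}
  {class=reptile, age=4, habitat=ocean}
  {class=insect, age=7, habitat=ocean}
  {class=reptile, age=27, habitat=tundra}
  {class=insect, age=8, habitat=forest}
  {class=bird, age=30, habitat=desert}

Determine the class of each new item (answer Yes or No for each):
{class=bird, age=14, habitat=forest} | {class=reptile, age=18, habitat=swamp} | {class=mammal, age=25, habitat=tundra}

The pattern is that an item is 'Yes' exactly when: habitat is swamp.
{class=bird, age=14, habitat=forest}: habitat is forest, fails the rule → No.
{class=reptile, age=18, habitat=swamp}: habitat is swamp, matches → Yes.
{class=mammal, age=25, habitat=tundra}: habitat is tundra, fails the rule → No.

No, Yes, No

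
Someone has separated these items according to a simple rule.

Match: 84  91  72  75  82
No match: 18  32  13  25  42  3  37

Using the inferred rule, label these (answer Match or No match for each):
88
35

Match, No match

One predicate separates the groups cleanly: at least 72.
Match: 88, since 88 ≥ 72. No match: 35, since 35 < 72.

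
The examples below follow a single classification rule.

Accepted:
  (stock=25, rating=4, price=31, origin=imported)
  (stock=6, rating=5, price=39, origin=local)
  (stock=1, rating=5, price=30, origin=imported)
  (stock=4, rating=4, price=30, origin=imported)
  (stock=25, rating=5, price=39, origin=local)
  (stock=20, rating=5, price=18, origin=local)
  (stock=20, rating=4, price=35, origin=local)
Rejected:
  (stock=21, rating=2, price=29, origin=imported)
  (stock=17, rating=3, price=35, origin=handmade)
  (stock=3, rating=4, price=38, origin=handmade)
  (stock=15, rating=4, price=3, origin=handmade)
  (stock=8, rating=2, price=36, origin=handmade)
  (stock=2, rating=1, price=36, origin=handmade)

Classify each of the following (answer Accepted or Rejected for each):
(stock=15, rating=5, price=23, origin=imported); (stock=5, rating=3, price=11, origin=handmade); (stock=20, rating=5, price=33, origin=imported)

Accepted, Rejected, Accepted

Every 'Accepted' example satisfies: origin is not handmade AND rating ≥ 3. None of the 'Rejected' examples do.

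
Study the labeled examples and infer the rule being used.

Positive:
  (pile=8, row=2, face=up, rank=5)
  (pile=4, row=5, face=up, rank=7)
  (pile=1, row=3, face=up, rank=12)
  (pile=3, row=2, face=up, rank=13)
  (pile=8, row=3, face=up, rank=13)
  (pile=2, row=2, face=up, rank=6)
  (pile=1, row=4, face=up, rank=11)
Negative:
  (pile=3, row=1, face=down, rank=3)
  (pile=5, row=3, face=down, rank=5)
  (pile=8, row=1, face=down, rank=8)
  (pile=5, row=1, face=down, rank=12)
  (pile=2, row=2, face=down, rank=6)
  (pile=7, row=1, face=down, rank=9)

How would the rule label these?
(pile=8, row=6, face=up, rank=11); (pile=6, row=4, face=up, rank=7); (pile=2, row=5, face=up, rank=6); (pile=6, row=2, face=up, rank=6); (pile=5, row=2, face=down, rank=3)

Positive, Positive, Positive, Positive, Negative

One predicate separates the groups cleanly: face is up.
(pile=8, row=6, face=up, rank=11): Positive (face is up). (pile=6, row=4, face=up, rank=7): Positive (face is up). (pile=2, row=5, face=up, rank=6): Positive (face is up). (pile=6, row=2, face=up, rank=6): Positive (face is up). (pile=5, row=2, face=down, rank=3): Negative (face is down).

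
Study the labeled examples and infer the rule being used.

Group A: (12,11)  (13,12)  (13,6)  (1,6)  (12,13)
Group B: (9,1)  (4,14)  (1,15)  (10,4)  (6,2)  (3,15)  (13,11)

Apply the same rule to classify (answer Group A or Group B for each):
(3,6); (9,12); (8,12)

Group A, Group A, Group B

A rule that fits every label: sum is odd — true of each 'Group A' example, false of each 'Group B' one.
(3,6) → 3+6 = 9 → Group A.
(9,12) → 9+12 = 21 → Group A.
(8,12) → 8+12 = 20 → Group B.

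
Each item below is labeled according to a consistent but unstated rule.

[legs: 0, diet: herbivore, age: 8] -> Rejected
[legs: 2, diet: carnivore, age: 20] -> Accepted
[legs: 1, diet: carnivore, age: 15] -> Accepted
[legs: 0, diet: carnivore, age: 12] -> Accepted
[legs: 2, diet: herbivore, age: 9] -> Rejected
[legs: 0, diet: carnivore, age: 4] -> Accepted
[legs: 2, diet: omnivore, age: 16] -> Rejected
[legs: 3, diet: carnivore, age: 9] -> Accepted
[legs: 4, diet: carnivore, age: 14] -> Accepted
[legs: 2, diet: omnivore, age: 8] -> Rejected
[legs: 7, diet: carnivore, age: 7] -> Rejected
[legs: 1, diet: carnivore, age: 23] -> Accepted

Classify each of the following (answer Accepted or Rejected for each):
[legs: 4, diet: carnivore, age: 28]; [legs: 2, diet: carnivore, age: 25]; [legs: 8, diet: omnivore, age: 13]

Accepted, Accepted, Rejected

'Accepted' ⟺ diet is carnivore AND legs ≤ 4.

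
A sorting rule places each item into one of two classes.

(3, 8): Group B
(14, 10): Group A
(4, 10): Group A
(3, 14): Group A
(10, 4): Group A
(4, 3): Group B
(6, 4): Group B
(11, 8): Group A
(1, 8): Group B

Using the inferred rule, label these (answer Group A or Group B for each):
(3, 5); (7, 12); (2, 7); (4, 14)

The rule appears to be: sum ≥ 14.
Group B: (3, 5), since 3+5 = 8. Group A: (7, 12), since 7+12 = 19. Group B: (2, 7), since 2+7 = 9. Group A: (4, 14), since 4+14 = 18.

Group B, Group A, Group B, Group A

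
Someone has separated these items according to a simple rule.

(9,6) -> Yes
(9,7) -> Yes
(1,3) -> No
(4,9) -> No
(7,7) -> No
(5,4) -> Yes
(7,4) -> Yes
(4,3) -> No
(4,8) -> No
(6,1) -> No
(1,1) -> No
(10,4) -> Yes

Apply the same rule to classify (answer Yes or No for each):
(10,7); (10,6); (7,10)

The pattern is that an item is 'Yes' exactly when: first > second AND sum ≥ 9.
(10,7) → 10 > 7, 10+7 = 17 → Yes.
(10,6) → 10 > 6, 10+6 = 16 → Yes.
(7,10) → 7 < 10, 7+10 = 17 → No.

Yes, Yes, No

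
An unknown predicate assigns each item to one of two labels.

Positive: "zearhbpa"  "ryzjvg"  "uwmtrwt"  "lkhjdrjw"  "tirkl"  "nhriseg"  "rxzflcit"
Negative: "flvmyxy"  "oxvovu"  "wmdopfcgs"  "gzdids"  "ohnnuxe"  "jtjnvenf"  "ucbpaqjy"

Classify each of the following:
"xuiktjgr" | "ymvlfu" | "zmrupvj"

'Positive' ⟺ contains 'r'.
"xuiktjgr": Positive (has 'r').
"ymvlfu": Negative (no 'r').
"zmrupvj": Positive (has 'r').

Positive, Negative, Positive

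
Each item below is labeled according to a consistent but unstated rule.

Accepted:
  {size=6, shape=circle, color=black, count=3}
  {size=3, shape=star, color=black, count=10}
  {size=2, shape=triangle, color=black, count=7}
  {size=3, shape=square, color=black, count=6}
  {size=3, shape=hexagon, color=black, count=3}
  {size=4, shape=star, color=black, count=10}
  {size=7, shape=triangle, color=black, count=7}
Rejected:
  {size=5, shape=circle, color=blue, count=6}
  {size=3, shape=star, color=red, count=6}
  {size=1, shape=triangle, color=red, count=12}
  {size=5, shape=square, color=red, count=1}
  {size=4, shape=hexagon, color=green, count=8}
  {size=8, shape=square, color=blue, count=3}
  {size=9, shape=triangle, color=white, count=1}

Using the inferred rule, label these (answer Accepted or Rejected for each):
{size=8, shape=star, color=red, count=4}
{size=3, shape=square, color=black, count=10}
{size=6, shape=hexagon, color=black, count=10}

Checking candidate rules against both groups, what survives is: color is black.

Rejected, Accepted, Accepted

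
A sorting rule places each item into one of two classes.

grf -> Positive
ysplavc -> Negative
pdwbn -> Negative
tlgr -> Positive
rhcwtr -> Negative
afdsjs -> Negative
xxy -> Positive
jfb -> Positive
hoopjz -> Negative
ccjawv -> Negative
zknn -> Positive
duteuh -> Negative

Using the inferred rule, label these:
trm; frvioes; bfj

A rule that fits every label: length ≤ 4 — true of each 'Positive' example, false of each 'Negative' one.

Positive, Negative, Positive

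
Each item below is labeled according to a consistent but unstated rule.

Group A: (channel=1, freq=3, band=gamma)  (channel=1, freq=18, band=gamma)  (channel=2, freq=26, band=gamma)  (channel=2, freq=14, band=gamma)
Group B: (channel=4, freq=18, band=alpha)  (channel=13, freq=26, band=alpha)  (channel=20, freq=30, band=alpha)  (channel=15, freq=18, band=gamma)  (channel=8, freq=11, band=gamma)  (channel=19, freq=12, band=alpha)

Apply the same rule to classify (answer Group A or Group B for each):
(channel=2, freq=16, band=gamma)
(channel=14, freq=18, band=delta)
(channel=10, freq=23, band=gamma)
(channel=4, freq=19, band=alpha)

Group A, Group B, Group B, Group B

The classifier is using: channel ≤ 2.
(channel=2, freq=16, band=gamma) → channel = 2 → Group A. (channel=14, freq=18, band=delta) → channel = 14 → Group B. (channel=10, freq=23, band=gamma) → channel = 10 → Group B. (channel=4, freq=19, band=alpha) → channel = 4 → Group B.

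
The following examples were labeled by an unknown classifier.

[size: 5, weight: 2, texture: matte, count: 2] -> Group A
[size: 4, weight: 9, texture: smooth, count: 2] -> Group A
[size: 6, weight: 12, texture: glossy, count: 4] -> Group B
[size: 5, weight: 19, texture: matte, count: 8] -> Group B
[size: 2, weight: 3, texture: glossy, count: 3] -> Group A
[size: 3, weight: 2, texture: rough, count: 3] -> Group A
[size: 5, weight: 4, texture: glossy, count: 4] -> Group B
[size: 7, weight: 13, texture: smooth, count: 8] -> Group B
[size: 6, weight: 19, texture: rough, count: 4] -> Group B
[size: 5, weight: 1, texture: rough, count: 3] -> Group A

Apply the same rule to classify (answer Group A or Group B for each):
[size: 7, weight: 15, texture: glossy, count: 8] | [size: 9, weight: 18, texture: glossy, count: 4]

The distinguishing property — count ≤ 3 — holds for all the 'Group A' cases and none of the 'Group B' cases.
[size: 7, weight: 15, texture: glossy, count: 8] — count = 8, hence Group B.
[size: 9, weight: 18, texture: glossy, count: 4] — count = 4, hence Group B.

Group B, Group B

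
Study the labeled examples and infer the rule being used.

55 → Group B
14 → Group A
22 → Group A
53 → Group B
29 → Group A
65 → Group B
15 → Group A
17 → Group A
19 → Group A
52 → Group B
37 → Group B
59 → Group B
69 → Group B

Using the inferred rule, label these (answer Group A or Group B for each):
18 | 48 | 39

Group A, Group B, Group B

The simplest hypothesis consistent with all the labels is: at most 29.
18: 18 ≤ 29, fits → Group A. 48: 48 > 29, does not fit → Group B. 39: 39 > 29, does not fit → Group B.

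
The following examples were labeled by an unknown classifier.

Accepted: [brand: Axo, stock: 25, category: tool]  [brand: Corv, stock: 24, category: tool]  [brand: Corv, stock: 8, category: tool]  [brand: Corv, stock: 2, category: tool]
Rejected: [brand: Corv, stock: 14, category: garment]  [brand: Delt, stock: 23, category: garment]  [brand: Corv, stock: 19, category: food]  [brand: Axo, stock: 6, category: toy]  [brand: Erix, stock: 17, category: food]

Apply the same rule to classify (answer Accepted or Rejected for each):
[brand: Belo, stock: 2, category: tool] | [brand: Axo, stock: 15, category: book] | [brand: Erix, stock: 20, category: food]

Every 'Accepted' example satisfies: category is tool. None of the 'Rejected' examples do.
Accepted: [brand: Belo, stock: 2, category: tool], since category is tool.
Rejected: [brand: Axo, stock: 15, category: book], since category is book.
Rejected: [brand: Erix, stock: 20, category: food], since category is food.

Accepted, Rejected, Rejected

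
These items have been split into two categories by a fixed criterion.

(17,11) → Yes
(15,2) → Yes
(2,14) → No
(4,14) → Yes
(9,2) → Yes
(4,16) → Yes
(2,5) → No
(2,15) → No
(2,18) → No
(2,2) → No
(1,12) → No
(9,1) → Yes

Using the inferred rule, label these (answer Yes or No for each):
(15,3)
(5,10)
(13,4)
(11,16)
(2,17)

Yes, Yes, Yes, Yes, No

The common property of the 'Yes' items is: first ≥ 4. No 'No' item has it.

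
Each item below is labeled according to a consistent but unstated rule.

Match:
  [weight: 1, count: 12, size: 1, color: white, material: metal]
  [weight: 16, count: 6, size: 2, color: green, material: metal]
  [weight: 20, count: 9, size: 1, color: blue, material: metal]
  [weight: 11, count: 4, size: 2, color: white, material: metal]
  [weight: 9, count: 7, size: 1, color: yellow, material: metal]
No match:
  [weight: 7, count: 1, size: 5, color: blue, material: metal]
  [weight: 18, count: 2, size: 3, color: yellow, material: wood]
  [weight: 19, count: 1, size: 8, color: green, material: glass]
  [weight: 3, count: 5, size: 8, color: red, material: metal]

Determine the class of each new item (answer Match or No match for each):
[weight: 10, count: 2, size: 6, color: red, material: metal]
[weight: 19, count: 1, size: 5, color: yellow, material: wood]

The pattern is that an item is 'Match' exactly when: size ≤ 2.

No match, No match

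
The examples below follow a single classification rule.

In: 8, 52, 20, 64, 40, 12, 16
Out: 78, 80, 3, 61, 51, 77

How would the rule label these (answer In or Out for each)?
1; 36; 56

Rule: even AND at most 64. This holds for each 'In' example and fails for each 'Out' one.
Out: 1, since 1 is odd, 1 ≤ 64. In: 36, since 36 is even, 36 ≤ 64. In: 56, since 56 is even, 56 ≤ 64.

Out, In, In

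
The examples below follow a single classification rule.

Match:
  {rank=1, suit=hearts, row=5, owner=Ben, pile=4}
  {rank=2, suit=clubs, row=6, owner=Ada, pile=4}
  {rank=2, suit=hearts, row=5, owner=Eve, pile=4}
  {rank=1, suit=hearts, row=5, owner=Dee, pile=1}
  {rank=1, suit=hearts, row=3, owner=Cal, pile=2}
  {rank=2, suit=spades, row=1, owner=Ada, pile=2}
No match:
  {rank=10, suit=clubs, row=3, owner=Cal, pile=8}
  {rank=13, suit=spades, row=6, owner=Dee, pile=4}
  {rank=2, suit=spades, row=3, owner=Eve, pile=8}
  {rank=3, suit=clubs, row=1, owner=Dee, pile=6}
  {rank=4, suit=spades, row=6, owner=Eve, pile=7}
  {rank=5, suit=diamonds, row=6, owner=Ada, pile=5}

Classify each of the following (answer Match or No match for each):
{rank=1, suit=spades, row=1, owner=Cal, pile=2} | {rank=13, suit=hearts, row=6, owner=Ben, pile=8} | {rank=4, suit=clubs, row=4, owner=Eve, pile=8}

Match, No match, No match

Rule: pile ≤ 4 AND rank ≤ 2. This holds for each 'Match' example and fails for each 'No match' one.
{rank=1, suit=spades, row=1, owner=Cal, pile=2} — pile = 2, rank = 1, hence Match.
{rank=13, suit=hearts, row=6, owner=Ben, pile=8} — pile = 8, rank = 13, hence No match.
{rank=4, suit=clubs, row=4, owner=Eve, pile=8} — pile = 8, rank = 4, hence No match.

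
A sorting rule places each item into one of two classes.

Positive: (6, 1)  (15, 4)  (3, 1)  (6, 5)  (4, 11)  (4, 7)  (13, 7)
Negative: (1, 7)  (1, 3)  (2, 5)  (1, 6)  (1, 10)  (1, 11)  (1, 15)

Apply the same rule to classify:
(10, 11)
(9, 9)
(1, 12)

The distinguishing property — first ≥ 3 — holds for all the 'Positive' cases and none of the 'Negative' cases.
(10, 11): Positive (first 10).
(9, 9): Positive (first 9).
(1, 12): Negative (first 1).

Positive, Positive, Negative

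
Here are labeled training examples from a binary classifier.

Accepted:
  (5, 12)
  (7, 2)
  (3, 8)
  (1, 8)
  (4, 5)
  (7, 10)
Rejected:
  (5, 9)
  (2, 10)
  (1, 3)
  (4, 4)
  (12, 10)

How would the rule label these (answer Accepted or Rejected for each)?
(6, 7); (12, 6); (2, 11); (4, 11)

Accepted, Rejected, Accepted, Accepted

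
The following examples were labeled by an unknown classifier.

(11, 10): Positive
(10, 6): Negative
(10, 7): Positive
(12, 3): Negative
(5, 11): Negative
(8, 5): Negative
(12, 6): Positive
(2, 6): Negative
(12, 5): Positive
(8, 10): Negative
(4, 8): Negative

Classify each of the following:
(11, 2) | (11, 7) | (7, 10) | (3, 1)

Negative, Positive, Negative, Negative

The common property of the 'Positive' items is: first > second AND sum ≥ 17. No 'Negative' item has it.
(11, 2) — 11 > 2, 11+2 = 13, hence Negative.
(11, 7) — 11 > 7, 11+7 = 18, hence Positive.
(7, 10) — 7 < 10, 7+10 = 17, hence Negative.
(3, 1) — 3 > 1, 3+1 = 4, hence Negative.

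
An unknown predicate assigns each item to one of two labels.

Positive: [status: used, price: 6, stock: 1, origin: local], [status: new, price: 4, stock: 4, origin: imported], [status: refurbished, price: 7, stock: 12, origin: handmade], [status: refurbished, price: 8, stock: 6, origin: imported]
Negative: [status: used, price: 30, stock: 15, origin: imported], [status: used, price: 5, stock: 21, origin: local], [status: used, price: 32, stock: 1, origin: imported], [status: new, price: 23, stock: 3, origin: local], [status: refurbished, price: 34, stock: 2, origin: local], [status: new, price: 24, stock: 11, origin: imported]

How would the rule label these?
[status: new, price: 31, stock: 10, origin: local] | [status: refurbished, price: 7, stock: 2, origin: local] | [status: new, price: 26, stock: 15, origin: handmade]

Negative, Positive, Negative

The distinguishing property — price ≤ 8 AND stock ≤ 12 — holds for all the 'Positive' cases and none of the 'Negative' cases.
[status: new, price: 31, stock: 10, origin: local] — price = 31, stock = 10, hence Negative.
[status: refurbished, price: 7, stock: 2, origin: local] — price = 7, stock = 2, hence Positive.
[status: new, price: 26, stock: 15, origin: handmade] — price = 26, stock = 15, hence Negative.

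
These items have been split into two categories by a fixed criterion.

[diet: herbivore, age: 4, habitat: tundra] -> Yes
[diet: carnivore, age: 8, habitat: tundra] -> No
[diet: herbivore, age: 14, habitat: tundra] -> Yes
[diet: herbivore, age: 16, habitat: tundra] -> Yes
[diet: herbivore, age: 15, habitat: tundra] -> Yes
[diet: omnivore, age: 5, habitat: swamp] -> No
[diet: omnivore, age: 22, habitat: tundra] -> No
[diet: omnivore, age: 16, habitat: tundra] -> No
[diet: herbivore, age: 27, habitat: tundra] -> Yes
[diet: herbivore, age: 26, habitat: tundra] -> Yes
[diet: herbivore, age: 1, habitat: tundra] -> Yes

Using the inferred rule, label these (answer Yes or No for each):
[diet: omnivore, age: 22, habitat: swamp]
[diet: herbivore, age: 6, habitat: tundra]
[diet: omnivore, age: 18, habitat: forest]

The rule appears to be: diet is herbivore.
[diet: omnivore, age: 22, habitat: swamp]: No (diet is omnivore). [diet: herbivore, age: 6, habitat: tundra]: Yes (diet is herbivore). [diet: omnivore, age: 18, habitat: forest]: No (diet is omnivore).

No, Yes, No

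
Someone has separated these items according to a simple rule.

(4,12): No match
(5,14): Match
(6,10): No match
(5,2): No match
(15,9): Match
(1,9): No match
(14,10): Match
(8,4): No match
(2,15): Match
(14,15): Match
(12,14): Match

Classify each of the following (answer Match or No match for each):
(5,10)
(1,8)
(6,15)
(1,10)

No match, No match, Match, No match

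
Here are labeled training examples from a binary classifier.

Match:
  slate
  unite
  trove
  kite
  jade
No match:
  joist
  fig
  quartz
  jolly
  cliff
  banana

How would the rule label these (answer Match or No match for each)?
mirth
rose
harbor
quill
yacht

No match, Match, No match, No match, No match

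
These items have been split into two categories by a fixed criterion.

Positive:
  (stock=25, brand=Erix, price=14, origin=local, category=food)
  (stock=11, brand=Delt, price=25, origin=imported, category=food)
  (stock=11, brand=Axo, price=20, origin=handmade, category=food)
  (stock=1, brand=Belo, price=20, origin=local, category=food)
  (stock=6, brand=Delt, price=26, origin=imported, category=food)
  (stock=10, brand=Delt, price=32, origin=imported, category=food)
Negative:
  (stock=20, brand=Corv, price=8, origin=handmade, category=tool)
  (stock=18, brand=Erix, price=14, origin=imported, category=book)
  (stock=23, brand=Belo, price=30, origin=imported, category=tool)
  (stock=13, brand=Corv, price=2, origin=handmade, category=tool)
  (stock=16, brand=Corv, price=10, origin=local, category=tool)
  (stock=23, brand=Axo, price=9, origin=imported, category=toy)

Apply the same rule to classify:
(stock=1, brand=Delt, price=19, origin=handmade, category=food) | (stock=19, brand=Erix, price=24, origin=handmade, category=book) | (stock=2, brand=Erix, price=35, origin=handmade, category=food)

One predicate separates the groups cleanly: category is food.
(stock=1, brand=Delt, price=19, origin=handmade, category=food) — category is food, hence Positive. (stock=19, brand=Erix, price=24, origin=handmade, category=book) — category is book, hence Negative. (stock=2, brand=Erix, price=35, origin=handmade, category=food) — category is food, hence Positive.

Positive, Negative, Positive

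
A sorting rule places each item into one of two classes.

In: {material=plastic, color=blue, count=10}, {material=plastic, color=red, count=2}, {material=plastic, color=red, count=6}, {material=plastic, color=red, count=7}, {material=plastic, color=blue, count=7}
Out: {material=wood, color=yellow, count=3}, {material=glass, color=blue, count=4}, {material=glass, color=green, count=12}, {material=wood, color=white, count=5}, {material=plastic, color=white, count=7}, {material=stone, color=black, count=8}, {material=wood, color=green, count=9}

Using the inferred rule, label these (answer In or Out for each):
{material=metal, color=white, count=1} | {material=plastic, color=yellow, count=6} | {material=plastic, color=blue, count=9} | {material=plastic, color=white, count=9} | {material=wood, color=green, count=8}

Out, In, In, Out, Out

All 'In' examples share one property — material is plastic AND color is not white — and every 'Out' example lacks it.
{material=metal, color=white, count=1}: material is metal, color is white — fails the rule, so Out. {material=plastic, color=yellow, count=6}: material is plastic, color is yellow — meets the rule, so In. {material=plastic, color=blue, count=9}: material is plastic, color is blue — meets the rule, so In. {material=plastic, color=white, count=9}: material is plastic, color is white — fails the rule, so Out. {material=wood, color=green, count=8}: material is wood, color is green — fails the rule, so Out.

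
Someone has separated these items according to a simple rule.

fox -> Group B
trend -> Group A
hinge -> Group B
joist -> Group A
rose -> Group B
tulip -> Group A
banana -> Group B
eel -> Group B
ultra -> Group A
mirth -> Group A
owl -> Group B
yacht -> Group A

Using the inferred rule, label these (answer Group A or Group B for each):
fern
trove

Group B, Group A

The distinguishing property — contains 't' — holds for all the 'Group A' cases and none of the 'Group B' cases.
fern: no 't' — fails this test, so Group B. trove: has 't' — fits, so Group A.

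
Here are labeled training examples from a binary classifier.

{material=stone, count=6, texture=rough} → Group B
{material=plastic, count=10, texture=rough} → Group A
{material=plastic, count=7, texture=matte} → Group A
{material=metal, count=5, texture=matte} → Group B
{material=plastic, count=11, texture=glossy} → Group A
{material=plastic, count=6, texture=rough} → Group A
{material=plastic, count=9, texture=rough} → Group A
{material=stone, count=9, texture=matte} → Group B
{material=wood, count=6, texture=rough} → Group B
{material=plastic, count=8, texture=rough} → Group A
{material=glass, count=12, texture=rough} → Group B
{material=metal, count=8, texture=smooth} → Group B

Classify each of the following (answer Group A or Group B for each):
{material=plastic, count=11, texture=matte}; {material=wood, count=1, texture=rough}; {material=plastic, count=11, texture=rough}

Group A, Group B, Group A

Checking candidate rules against both groups, what survives is: material is plastic.
{material=plastic, count=11, texture=matte} → material is plastic → Group A.
{material=wood, count=1, texture=rough} → material is wood → Group B.
{material=plastic, count=11, texture=rough} → material is plastic → Group A.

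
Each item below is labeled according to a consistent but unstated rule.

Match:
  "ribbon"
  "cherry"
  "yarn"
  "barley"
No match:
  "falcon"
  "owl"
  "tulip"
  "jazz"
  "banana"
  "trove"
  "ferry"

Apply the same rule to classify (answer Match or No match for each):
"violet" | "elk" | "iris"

All 'Match' examples share one property — even length AND contains 'r' — and every 'No match' example lacks it.
"violet": length 6, no 'r' — does not pass, so No match. "elk": length 3, no 'r' — does not pass, so No match. "iris": length 4, has 'r' — qualifies, so Match.

No match, No match, Match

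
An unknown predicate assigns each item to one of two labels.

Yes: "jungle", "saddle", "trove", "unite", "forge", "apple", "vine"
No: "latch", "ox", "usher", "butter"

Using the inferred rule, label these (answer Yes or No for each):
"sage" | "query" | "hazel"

Yes, No, No

One predicate separates the groups cleanly: ends with 'e'.
"sage": ends with 'e', has this property → Yes. "query": ends with 'y', does not satisfy this → No. "hazel": ends with 'l', does not satisfy this → No.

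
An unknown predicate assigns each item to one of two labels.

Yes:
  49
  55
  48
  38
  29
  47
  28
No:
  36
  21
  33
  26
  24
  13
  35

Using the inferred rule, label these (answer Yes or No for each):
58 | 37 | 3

Yes, Yes, No

One predicate separates the groups cleanly: digit sum ≥ 10.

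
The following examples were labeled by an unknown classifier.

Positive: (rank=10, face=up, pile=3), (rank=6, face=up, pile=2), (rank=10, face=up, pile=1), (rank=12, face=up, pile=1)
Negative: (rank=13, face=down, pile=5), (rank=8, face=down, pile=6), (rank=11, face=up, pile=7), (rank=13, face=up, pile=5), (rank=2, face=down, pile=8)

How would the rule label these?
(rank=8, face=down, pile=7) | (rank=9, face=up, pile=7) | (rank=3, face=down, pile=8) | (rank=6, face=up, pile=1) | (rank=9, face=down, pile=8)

Negative, Negative, Negative, Positive, Negative

The classifier is using: pile ≤ 3.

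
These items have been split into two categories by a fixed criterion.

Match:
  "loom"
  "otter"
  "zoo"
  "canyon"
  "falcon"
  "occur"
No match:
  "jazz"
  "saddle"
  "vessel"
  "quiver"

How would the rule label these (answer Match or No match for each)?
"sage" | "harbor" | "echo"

No match, Match, Match

The distinguishing property — contains 'o' — holds for all the 'Match' cases and none of the 'No match' cases.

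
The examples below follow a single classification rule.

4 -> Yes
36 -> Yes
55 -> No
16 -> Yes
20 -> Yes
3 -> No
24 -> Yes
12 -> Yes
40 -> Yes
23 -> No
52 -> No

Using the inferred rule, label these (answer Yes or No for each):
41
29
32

A rule that fits every label: even AND at most 40 — true of each 'Yes' example, false of each 'No' one.

No, No, Yes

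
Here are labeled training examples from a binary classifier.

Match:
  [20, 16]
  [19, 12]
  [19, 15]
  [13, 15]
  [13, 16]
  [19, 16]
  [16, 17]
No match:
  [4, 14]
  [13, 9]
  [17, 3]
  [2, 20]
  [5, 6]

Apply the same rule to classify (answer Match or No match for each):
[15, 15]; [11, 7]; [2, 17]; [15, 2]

Match, No match, No match, No match

The simplest hypothesis consistent with all the labels is: sum ≥ 28.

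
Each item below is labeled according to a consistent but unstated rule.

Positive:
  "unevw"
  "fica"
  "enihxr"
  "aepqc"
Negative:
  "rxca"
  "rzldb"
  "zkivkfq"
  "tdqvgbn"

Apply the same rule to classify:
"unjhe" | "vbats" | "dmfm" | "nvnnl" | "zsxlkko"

Positive, Negative, Negative, Negative, Negative

The common property of the 'Positive' items is: has ≥ 2 vowels. No 'Negative' item has it.
"unjhe": 2 vowels — fits, so Positive. "vbats": 1 vowel — doesn't qualify, so Negative. "dmfm": 0 vowels — doesn't qualify, so Negative. "nvnnl": 0 vowels — doesn't qualify, so Negative. "zsxlkko": 1 vowel — doesn't qualify, so Negative.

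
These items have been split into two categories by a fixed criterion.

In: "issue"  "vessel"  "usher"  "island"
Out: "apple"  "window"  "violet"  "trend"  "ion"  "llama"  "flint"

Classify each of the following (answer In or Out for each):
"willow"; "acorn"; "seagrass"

Out, Out, In

All 'In' examples share one property — contains 's' — and every 'Out' example lacks it.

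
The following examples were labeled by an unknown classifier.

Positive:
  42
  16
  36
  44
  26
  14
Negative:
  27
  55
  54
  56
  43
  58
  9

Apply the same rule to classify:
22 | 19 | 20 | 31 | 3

Positive, Negative, Positive, Negative, Negative

All 'Positive' examples share one property — even AND at most 44 — and every 'Negative' example lacks it.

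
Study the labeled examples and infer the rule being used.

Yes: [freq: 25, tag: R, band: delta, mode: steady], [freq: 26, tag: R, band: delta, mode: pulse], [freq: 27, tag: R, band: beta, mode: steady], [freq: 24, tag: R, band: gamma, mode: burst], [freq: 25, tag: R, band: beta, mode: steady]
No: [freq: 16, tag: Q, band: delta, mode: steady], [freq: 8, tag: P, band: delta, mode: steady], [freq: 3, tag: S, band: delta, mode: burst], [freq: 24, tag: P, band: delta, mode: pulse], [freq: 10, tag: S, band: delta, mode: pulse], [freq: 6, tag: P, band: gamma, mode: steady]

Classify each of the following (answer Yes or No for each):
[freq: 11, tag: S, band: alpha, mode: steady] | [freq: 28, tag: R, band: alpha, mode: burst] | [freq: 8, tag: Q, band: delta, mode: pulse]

No, Yes, No

Looking at the examples, the only property every 'Yes' case has and every 'No' case lacks is: tag is R.
[freq: 11, tag: S, band: alpha, mode: steady]: tag is S — does not fit, so No.
[freq: 28, tag: R, band: alpha, mode: burst]: tag is R — meets the rule, so Yes.
[freq: 8, tag: Q, band: delta, mode: pulse]: tag is Q — does not fit, so No.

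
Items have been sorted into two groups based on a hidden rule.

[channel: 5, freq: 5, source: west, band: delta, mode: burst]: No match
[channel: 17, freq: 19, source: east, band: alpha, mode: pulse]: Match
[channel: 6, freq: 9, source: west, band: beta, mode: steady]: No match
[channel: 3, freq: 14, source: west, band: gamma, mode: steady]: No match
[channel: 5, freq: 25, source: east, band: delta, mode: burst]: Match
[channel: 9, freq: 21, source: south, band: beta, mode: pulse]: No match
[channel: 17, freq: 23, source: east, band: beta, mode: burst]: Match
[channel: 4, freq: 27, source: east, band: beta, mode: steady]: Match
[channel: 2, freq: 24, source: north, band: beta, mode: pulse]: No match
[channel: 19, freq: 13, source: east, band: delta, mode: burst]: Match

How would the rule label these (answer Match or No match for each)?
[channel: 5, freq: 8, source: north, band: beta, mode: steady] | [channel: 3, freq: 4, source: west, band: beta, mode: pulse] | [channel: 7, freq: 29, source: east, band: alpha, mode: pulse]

No match, No match, Match

'Match' ⟺ source is east.
No match: [channel: 5, freq: 8, source: north, band: beta, mode: steady], since source is north.
No match: [channel: 3, freq: 4, source: west, band: beta, mode: pulse], since source is west.
Match: [channel: 7, freq: 29, source: east, band: alpha, mode: pulse], since source is east.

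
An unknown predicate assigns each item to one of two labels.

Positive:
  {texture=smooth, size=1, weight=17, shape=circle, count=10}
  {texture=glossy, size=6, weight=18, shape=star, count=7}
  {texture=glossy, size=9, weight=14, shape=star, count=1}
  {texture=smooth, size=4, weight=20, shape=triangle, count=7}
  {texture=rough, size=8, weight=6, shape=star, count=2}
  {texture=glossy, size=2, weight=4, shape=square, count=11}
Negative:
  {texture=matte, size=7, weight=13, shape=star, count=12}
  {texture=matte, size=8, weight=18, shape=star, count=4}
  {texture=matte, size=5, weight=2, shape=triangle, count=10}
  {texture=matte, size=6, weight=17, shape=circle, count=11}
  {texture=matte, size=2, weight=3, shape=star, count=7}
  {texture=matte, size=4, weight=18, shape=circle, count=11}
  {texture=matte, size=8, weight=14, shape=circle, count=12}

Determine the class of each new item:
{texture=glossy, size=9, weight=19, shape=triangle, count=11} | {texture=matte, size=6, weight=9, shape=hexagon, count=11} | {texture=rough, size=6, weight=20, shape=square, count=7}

Positive, Negative, Positive

All 'Positive' examples share one property — texture is not matte — and every 'Negative' example lacks it.
{texture=glossy, size=9, weight=19, shape=triangle, count=11}: texture is glossy, has this property → Positive. {texture=matte, size=6, weight=9, shape=hexagon, count=11}: texture is matte, does not pass → Negative. {texture=rough, size=6, weight=20, shape=square, count=7}: texture is rough, has this property → Positive.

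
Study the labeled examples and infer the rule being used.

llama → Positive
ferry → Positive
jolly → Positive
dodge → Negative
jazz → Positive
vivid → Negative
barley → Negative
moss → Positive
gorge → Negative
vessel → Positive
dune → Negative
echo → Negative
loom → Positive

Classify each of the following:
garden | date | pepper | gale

All 'Positive' examples share one property — has a double letter — and every 'Negative' example lacks it.

Negative, Negative, Positive, Negative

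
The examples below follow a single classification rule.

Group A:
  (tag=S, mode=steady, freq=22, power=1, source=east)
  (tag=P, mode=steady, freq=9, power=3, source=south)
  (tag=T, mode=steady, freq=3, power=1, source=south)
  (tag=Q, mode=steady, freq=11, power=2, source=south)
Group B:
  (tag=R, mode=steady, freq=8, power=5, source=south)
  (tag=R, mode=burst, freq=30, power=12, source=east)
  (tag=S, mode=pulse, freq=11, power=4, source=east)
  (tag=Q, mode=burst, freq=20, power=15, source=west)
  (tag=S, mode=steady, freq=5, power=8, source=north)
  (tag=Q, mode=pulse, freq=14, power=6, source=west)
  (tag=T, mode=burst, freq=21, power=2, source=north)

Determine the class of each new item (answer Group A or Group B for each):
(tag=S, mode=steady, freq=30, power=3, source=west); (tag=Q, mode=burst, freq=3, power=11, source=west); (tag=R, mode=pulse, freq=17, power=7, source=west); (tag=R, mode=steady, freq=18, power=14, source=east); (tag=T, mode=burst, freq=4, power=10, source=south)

The classifier is using: mode is steady AND power ≤ 3.
(tag=S, mode=steady, freq=30, power=3, source=west): mode is steady, power = 3 — satisfies this, so Group A.
(tag=Q, mode=burst, freq=3, power=11, source=west): mode is burst, power = 11 — doesn't qualify, so Group B.
(tag=R, mode=pulse, freq=17, power=7, source=west): mode is pulse, power = 7 — doesn't qualify, so Group B.
(tag=R, mode=steady, freq=18, power=14, source=east): mode is steady, power = 14 — doesn't qualify, so Group B.
(tag=T, mode=burst, freq=4, power=10, source=south): mode is burst, power = 10 — doesn't qualify, so Group B.

Group A, Group B, Group B, Group B, Group B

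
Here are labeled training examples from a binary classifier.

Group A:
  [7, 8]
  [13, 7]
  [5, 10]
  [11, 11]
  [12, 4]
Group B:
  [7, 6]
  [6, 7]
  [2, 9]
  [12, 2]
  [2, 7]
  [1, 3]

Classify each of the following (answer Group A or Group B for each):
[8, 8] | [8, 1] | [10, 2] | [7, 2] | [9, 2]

Group A, Group B, Group B, Group B, Group B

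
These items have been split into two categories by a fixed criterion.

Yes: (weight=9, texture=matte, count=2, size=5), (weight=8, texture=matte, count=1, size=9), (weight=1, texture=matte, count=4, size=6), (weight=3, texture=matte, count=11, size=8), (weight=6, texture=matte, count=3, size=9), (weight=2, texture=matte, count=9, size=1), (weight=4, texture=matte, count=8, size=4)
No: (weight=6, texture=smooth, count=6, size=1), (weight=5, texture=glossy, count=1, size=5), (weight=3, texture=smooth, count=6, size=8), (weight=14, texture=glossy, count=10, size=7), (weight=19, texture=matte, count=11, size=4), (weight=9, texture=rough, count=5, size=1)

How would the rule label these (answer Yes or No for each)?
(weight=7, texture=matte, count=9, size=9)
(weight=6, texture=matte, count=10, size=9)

Rule: texture is matte AND weight ≤ 9. This holds for each 'Yes' example and fails for each 'No' one.
Yes: (weight=7, texture=matte, count=9, size=9), since texture is matte, weight = 7. Yes: (weight=6, texture=matte, count=10, size=9), since texture is matte, weight = 6.

Yes, Yes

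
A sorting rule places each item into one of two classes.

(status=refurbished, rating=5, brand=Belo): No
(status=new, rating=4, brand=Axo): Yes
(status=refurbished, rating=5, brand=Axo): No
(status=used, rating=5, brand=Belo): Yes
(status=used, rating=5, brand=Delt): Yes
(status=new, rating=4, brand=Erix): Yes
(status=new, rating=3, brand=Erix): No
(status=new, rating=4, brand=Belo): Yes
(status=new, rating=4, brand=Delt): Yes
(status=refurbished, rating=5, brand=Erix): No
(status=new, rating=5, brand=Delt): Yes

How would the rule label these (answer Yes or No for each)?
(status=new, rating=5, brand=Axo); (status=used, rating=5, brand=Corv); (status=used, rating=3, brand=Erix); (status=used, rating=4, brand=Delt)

Yes, Yes, No, Yes

Rule: status is not refurbished AND rating ≥ 4. This holds for each 'Yes' example and fails for each 'No' one.
(status=new, rating=5, brand=Axo): status is new, rating = 5 — matches, so Yes. (status=used, rating=5, brand=Corv): status is used, rating = 5 — matches, so Yes. (status=used, rating=3, brand=Erix): status is used, rating = 3 — fails this test, so No. (status=used, rating=4, brand=Delt): status is used, rating = 4 — matches, so Yes.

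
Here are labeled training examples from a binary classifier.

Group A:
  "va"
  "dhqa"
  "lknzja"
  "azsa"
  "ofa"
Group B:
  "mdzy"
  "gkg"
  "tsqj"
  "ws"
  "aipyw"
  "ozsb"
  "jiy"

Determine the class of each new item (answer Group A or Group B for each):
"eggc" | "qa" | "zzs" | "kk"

The common property of the 'Group A' items is: ends with 'a'. No 'Group B' item has it.
Group B: "eggc", since ends with 'c'.
Group A: "qa", since ends with 'a'.
Group B: "zzs", since ends with 's'.
Group B: "kk", since ends with 'k'.

Group B, Group A, Group B, Group B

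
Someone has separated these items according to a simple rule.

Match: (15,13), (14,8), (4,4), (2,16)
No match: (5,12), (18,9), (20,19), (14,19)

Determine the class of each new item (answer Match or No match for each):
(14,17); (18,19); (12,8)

No match, No match, Match

The rule appears to be: sum is even.
(14,17) — 14+17 = 31, hence No match. (18,19) — 18+19 = 37, hence No match. (12,8) — 12+8 = 20, hence Match.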